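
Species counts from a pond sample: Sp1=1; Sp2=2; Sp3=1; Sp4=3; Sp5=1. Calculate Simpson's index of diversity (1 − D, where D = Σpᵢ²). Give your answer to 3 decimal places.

0.750

Total N = 1+2+1+3+1 = 8, so the proportions are 0.125, 0.25, 0.125, 0.375, 0.125 (working shown to 5 dp, full precision carried).
D = 0.125² + 0.25² + 0.125² + 0.375² + 0.125² = 0.01562 + 0.06250 + 0.01562 + 0.14062 + 0.01562 = 0.25000.
So 1 − D = 0.75000, i.e. 0.750 to 3 decimal places.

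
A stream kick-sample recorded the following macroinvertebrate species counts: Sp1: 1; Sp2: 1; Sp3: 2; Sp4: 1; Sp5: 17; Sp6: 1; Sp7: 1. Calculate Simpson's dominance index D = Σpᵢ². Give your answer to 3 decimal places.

Total N = 1+1+2+1+17+1+1 = 24, so the proportions are 0.04167, 0.04167, 0.08333, 0.04167, 0.70833, 0.04167, 0.04167 (working shown to 5 dp, full precision carried).
D = 0.04167² + 0.04167² + 0.08333² + 0.04167² + 0.70833² + 0.04167² + 0.04167² = 0.00174 + 0.00174 + 0.00694 + 0.00174 + 0.50174 + 0.00174 + 0.00174 = 0.51736.
To 3 decimal places, D = 0.517.

0.517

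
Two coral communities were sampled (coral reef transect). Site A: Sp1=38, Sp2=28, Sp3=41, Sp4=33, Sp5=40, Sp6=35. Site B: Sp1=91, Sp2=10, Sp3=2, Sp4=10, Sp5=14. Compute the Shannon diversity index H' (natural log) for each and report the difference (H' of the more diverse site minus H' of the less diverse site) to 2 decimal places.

Site A: N=215, proportions 0.1767, 0.1302, 0.1907, 0.1535, 0.186, 0.1628, giving H' = 1.7838 (working shown to 4 dp, full precision carried).
Site B: N=127, proportions 0.7165, 0.0787, 0.0157, 0.0787, 0.1102, giving H' = 0.9475.
Difference = |1.7838 − 0.9475| = 0.8363, i.e. 0.84 to 2 decimal places.

0.84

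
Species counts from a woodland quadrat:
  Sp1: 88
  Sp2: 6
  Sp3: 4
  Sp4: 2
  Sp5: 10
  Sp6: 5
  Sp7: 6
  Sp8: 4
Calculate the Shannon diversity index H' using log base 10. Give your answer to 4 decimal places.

0.5020

Total N = 88+6+4+2+10+5+6+4 = 125, so the proportions are 0.704, 0.048, 0.032, 0.016, 0.08, 0.04, 0.048, 0.032 (working shown to 6 dp, full precision carried).
Each pᵢ log₁₀ pᵢ term: 0.704×(-0.152427)=-0.107309, 0.048×(-1.318759)=-0.063300, 0.032×(-1.494850)=-0.047835, 0.016×(-1.795880)=-0.028734, 0.08×(-1.096910)=-0.087753, 0.04×(-1.397940)=-0.055918, 0.048×(-1.318759)=-0.063300, 0.032×(-1.494850)=-0.047835.
Sum = -0.501985, so H' = 0.5020.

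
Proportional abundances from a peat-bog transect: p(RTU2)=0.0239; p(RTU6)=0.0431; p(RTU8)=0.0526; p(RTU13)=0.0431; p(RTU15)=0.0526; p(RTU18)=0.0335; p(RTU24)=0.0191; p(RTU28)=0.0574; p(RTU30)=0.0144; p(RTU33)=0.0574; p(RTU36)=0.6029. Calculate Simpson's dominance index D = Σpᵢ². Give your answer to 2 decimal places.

0.38

D = 0.0239² + 0.0431² + 0.0526² + 0.0431² + 0.0526² + 0.0335² + 0.0191² + 0.0574² + 0.0144² + 0.0574² + 0.6029² = 0.0006 + 0.0019 + 0.0028 + 0.0019 + 0.0028 + 0.0011 + 0.0004 + 0.0033 + 0.0002 + 0.0033 + 0.3635 = 0.3816 (working shown to 4 dp, full precision carried).
To 2 decimal places, D = 0.38.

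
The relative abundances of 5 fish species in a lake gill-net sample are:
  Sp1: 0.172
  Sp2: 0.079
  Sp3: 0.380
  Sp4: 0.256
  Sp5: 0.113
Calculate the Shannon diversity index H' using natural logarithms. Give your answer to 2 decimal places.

1.47

Each pᵢ ln pᵢ term (working shown to 4 dp, full precision carried): 0.172×(-1.7603)=-0.3028, 0.079×(-2.5383)=-0.2005, 0.38×(-0.9676)=-0.3677, 0.256×(-1.3626)=-0.3488, 0.113×(-2.1804)=-0.2464.
Sum = -1.4662, so H' = 1.47.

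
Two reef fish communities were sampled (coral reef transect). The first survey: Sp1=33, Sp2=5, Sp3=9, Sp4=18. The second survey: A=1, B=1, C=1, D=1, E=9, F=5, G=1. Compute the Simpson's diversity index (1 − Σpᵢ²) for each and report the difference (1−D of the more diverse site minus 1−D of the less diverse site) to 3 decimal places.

The first survey: N=65, proportions 0.50769, 0.07692, 0.13846, 0.27692, giving 1−D = 0.64047 (working shown to 5 dp, full precision carried).
The second survey: N=19, proportions 0.05263, 0.05263, 0.05263, 0.05263, 0.47368, 0.26316, 0.05263, giving 1−D = 0.69252.
Difference = |0.64047 − 0.69252| = 0.05205, i.e. 0.052 to 3 decimal places.

0.052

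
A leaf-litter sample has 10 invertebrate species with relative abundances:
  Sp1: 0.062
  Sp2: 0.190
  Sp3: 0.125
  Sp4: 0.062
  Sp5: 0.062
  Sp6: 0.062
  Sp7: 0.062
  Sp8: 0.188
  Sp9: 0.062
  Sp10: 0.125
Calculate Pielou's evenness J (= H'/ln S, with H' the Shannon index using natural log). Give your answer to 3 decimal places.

H' = −Σ pᵢ ln pᵢ = −((-0.172398) + (-0.315539) + (-0.259930) + (-0.172398) + (-0.172398) + (-0.172398) + (-0.172398) + (-0.314207) + (-0.172398) + (-0.259930)) = 2.183997 (working shown to 6 dp, full precision carried).
With S = 10 species, ln S = 2.302585, so J = 2.183997/2.302585 = 0.948498, i.e. 0.948 to 3 decimal places.

0.948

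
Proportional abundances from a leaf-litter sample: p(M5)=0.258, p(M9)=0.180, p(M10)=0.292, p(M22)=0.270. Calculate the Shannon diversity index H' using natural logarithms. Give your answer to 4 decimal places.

1.3712

Each pᵢ ln pᵢ term (working shown to 6 dp, full precision carried): 0.258×(-1.354796)=-0.349537, 0.18×(-1.714798)=-0.308664, 0.292×(-1.231001)=-0.359452, 0.27×(-1.309333)=-0.353520.
Sum = -1.371173, so H' = 1.3712.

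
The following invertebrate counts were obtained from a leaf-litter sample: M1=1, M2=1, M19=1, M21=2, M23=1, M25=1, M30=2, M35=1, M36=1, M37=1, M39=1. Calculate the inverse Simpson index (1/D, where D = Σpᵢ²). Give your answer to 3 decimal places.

Total N = 1+1+1+2+1+1+2+1+1+1+1 = 13, so the proportions are 0.0769231, 0.0769231, 0.0769231, 0.1538462, 0.0769231, 0.0769231, 0.1538462, 0.0769231, 0.0769231, 0.0769231, 0.0769231 (working shown to 7 dp, full precision carried).
D = 0.0769231² + 0.0769231² + 0.0769231² + 0.1538462² + 0.0769231² + 0.0769231² + 0.1538462² + 0.0769231² + 0.0769231² + 0.0769231² + 0.0769231² = 0.0059172 + 0.0059172 + 0.0059172 + 0.0236686 + 0.0059172 + 0.0059172 + 0.0236686 + 0.0059172 + 0.0059172 + 0.0059172 + 0.0059172 = 0.1005917.
So 1/D = 9.94118, i.e. 9.941 to 3 decimal places.

9.941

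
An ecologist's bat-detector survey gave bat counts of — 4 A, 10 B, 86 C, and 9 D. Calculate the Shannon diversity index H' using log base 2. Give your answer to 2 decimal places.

1.06

Total N = 4+10+86+9 = 109, so the proportions are 0.0367, 0.0917, 0.789, 0.0826 (working shown to 4 dp, full precision carried).
Each pᵢ log₂ pᵢ term: 0.0367×(-4.7682)=-0.1750, 0.0917×(-3.4463)=-0.3162, 0.789×(-0.3419)=-0.2698, 0.0826×(-3.5983)=-0.2971.
Sum = -1.0580, so H' = 1.06.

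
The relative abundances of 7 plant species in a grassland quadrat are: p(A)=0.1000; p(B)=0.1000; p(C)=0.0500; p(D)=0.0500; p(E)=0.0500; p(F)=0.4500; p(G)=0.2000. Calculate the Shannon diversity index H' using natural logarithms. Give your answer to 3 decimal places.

Each pᵢ ln pᵢ term (working shown to 5 dp, full precision carried): 0.1×(-2.30259)=-0.23026, 0.1×(-2.30259)=-0.23026, 0.05×(-2.99573)=-0.14979, 0.05×(-2.99573)=-0.14979, 0.05×(-2.99573)=-0.14979, 0.45×(-0.79851)=-0.35933, 0.2×(-1.60944)=-0.32189.
Sum = -1.59109, so H' = 1.591.

1.591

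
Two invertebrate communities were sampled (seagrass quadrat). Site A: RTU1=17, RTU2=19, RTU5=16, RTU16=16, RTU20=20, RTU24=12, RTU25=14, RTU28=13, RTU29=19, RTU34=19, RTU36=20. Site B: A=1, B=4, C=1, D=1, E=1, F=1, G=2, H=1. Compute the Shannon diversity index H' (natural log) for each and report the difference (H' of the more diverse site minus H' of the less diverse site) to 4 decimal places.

0.4771

Site A: N=185, proportions 0.091892, 0.102703, 0.086486, 0.086486, 0.108108, 0.064865, 0.075676, 0.07027, 0.102703, 0.102703, 0.108108, giving H' = 2.384357 (working shown to 6 dp, full precision carried).
Site B: N=12, proportions 0.083333, 0.333333, 0.083333, 0.083333, 0.083333, 0.083333, 0.166667, 0.083333, giving H' = 1.907284.
Difference = |2.384357 − 1.907284| = 0.477073, i.e. 0.4771 to 4 decimal places.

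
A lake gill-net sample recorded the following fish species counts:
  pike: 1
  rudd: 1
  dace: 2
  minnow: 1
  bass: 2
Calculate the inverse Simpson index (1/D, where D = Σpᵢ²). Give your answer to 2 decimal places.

Total N = 1+1+2+1+2 = 7, so the proportions are 0.142857, 0.142857, 0.285714, 0.142857, 0.285714 (working shown to 6 dp, full precision carried).
D = 0.142857² + 0.142857² + 0.285714² + 0.142857² + 0.285714² = 0.020408 + 0.020408 + 0.081633 + 0.020408 + 0.081633 = 0.224490.
So 1/D = 4.4545, i.e. 4.45 to 2 decimal places.

4.45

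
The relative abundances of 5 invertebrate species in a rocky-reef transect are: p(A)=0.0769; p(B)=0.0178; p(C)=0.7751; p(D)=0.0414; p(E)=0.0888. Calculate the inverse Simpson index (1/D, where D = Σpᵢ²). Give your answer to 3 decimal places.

D = 0.0769² + 0.0178² + 0.7751² + 0.0414² + 0.0888² = 0.005914 + 0.000317 + 0.600780 + 0.001714 + 0.007885 = 0.616610 (working shown to 6 dp, full precision carried).
So 1/D = 1.62177, i.e. 1.622 to 3 decimal places.

1.622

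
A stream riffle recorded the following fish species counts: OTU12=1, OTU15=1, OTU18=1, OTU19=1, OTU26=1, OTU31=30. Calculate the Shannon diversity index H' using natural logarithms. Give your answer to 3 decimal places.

0.640

Total N = 1+1+1+1+1+30 = 35, so the proportions are 0.02857, 0.02857, 0.02857, 0.02857, 0.02857, 0.85714 (working shown to 5 dp, full precision carried).
Each pᵢ ln pᵢ term: 0.02857×(-3.55535)=-0.10158, 0.02857×(-3.55535)=-0.10158, 0.02857×(-3.55535)=-0.10158, 0.02857×(-3.55535)=-0.10158, 0.02857×(-3.55535)=-0.10158, 0.85714×(-0.15415)=-0.13213.
Sum = -0.64004, so H' = 0.640.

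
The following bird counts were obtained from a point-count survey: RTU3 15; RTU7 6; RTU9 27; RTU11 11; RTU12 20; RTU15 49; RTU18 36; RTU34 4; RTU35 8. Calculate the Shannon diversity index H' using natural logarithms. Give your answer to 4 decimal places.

1.9402

Total N = 15+6+27+11+20+49+36+4+8 = 176, so the proportions are 0.085227, 0.034091, 0.153409, 0.0625, 0.113636, 0.278409, 0.204545, 0.022727, 0.045455 (working shown to 6 dp, full precision carried).
Each pᵢ ln pᵢ term: 0.085227×(-2.462434)=-0.209867, 0.034091×(-3.378725)=-0.115184, 0.153409×(-1.874647)=-0.287588, 0.0625×(-2.772589)=-0.173287, 0.113636×(-2.174752)=-0.247131, 0.278409×(-1.278664)=-0.355992, 0.204545×(-1.586965)=-0.324606, 0.022727×(-3.784190)=-0.086004, 0.045455×(-3.091042)=-0.140502.
Sum = -1.940160, so H' = 1.9402.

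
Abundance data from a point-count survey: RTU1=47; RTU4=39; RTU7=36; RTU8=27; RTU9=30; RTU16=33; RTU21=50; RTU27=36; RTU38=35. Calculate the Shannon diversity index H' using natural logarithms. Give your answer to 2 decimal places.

2.18

Total N = 47+39+36+27+30+33+50+36+35 = 333, so the proportions are 0.1411, 0.1171, 0.1081, 0.0811, 0.0901, 0.0991, 0.1502, 0.1081, 0.1051 (working shown to 4 dp, full precision carried).
Each pᵢ ln pᵢ term: 0.1411×(-1.9580)=-0.2764, 0.1171×(-2.1446)=-0.2512, 0.1081×(-2.2246)=-0.2405, 0.0811×(-2.5123)=-0.2037, 0.0901×(-2.4069)=-0.2168, 0.0991×(-2.3116)=-0.2291, 0.1502×(-1.8961)=-0.2847, 0.1081×(-2.2246)=-0.2405, 0.1051×(-2.2528)=-0.2368.
Sum = -2.1796, so H' = 2.18.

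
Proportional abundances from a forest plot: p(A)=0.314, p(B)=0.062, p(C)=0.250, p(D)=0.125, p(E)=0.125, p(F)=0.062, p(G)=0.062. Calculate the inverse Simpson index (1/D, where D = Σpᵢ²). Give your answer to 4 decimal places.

D = 0.314² + 0.062² + 0.25² + 0.125² + 0.125² + 0.062² + 0.062² = 0.09859600 + 0.00384400 + 0.06250000 + 0.01562500 + 0.01562500 + 0.00384400 + 0.00384400 = 0.20387800 (working shown to 8 dp, full precision carried).
So 1/D = 4.904894, i.e. 4.9049 to 4 decimal places.

4.9049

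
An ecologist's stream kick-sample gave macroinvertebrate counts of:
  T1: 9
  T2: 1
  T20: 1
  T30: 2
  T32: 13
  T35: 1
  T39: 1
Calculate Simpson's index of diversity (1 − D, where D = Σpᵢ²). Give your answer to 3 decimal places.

Total N = 9+1+1+2+13+1+1 = 28, so the proportions are 0.32143, 0.03571, 0.03571, 0.07143, 0.46429, 0.03571, 0.03571 (working shown to 5 dp, full precision carried).
D = 0.32143² + 0.03571² + 0.03571² + 0.07143² + 0.46429² + 0.03571² + 0.03571² = 0.10332 + 0.00128 + 0.00128 + 0.00510 + 0.21556 + 0.00128 + 0.00128 = 0.32908.
So 1 − D = 0.67092, i.e. 0.671 to 3 decimal places.

0.671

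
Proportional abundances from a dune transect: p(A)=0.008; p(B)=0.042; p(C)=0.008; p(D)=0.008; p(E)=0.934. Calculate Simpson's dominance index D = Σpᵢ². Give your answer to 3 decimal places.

D = 0.008² + 0.042² + 0.008² + 0.008² + 0.934² = 0.00006 + 0.00176 + 0.00006 + 0.00006 + 0.87236 = 0.87431 (working shown to 5 dp, full precision carried).
To 3 decimal places, D = 0.874.

0.874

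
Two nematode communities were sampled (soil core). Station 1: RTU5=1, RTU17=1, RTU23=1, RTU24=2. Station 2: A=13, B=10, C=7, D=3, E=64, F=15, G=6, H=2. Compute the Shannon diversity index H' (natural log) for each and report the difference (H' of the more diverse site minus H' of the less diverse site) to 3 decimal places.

Station 1: N=5, proportions 0.2, 0.2, 0.2, 0.4, giving H' = 1.33218 (working shown to 5 dp, full precision carried).
Station 2: N=120, proportions 0.10833, 0.08333, 0.05833, 0.025, 0.53333, 0.125, 0.05, 0.01667, giving H' = 1.51905.
Difference = |1.33218 − 1.51905| = 0.18687, i.e. 0.187 to 3 decimal places.

0.187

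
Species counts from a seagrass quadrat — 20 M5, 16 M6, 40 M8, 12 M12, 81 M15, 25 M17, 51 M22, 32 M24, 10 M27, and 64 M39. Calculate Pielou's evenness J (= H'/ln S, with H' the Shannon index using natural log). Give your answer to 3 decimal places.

Total N = 20+16+40+12+81+25+51+32+10+64 = 351, so the proportions are 0.05698, 0.04558, 0.11396, 0.03419, 0.23077, 0.07123, 0.1453, 0.09117, 0.02849, 0.18234 (working shown to 5 dp, full precision carried).
H' = −Σ pᵢ ln pᵢ = −((-0.16325) + (-0.14077) + (-0.24751) + (-0.11541) + (-0.33839) + (-0.18817) + (-0.28028) + (-0.21835) + (-0.10137) + (-0.31032)) = 2.10382.
With S = 10 species, ln S = 2.30259, so J = 2.10382/2.30259 = 0.91368, i.e. 0.914 to 3 decimal places.

0.914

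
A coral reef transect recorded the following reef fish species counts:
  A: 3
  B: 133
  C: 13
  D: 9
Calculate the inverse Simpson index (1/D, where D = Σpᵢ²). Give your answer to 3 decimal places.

Total N = 3+133+13+9 = 158, so the proportions are 0.018987, 0.841772, 0.082278, 0.056962 (working shown to 6 dp, full precision carried).
D = 0.018987² + 0.841772² + 0.082278² + 0.056962² = 0.000361 + 0.708580 + 0.006770 + 0.003245 = 0.718955.
So 1/D = 1.39091, i.e. 1.391 to 3 decimal places.

1.391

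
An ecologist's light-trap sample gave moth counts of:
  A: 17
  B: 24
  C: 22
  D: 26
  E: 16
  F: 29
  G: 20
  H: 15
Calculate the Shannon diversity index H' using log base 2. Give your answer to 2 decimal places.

Total N = 17+24+22+26+16+29+20+15 = 169, so the proportions are 0.1006, 0.142, 0.1302, 0.1538, 0.0947, 0.1716, 0.1183, 0.0888 (working shown to 4 dp, full precision carried).
Each pᵢ log₂ pᵢ term: 0.1006×(-3.3134)=-0.3333, 0.142×(-2.8159)=-0.3999, 0.1302×(-2.9414)=-0.3829, 0.1538×(-2.7004)=-0.4155, 0.0947×(-3.4009)=-0.3220, 0.1716×(-2.5429)=-0.4364, 0.1183×(-3.0790)=-0.3644, 0.0888×(-3.4940)=-0.3101.
Sum = -2.9644, so H' = 2.96.

2.96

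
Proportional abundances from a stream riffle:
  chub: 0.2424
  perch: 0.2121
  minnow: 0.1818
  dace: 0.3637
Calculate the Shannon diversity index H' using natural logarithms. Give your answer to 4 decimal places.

Each pᵢ ln pᵢ term (working shown to 6 dp, full precision carried): 0.2424×(-1.417166)=-0.343521, 0.2121×(-1.550697)=-0.328903, 0.1818×(-1.704848)=-0.309941, 0.3637×(-1.011426)=-0.367856.
Sum = -1.350221, so H' = 1.3502.

1.3502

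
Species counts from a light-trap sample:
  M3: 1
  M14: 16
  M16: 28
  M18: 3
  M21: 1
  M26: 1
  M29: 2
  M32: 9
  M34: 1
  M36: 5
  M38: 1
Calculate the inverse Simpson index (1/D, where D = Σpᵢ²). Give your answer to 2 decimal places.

Total N = 1+16+28+3+1+1+2+9+1+5+1 = 68, so the proportions are 0.014706, 0.235294, 0.411765, 0.044118, 0.014706, 0.014706, 0.029412, 0.132353, 0.014706, 0.073529, 0.014706 (working shown to 6 dp, full precision carried).
D = 0.014706² + 0.235294² + 0.411765² + 0.044118² + 0.014706² + 0.014706² + 0.029412² + 0.132353² + 0.014706² + 0.073529² + 0.014706² = 0.000216 + 0.055363 + 0.169550 + 0.001946 + 0.000216 + 0.000216 + 0.000865 + 0.017517 + 0.000216 + 0.005407 + 0.000216 = 0.251730.
So 1/D = 3.9725, i.e. 3.97 to 2 decimal places.

3.97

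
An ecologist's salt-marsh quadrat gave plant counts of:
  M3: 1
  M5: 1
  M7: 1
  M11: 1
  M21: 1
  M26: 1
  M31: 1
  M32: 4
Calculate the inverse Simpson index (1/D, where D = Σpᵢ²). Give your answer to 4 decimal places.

Total N = 1+1+1+1+1+1+1+4 = 11, so the proportions are 0.09090909, 0.09090909, 0.09090909, 0.09090909, 0.09090909, 0.09090909, 0.09090909, 0.36363636 (working shown to 8 dp, full precision carried).
D = 0.09090909² + 0.09090909² + 0.09090909² + 0.09090909² + 0.09090909² + 0.09090909² + 0.09090909² + 0.36363636² = 0.00826446 + 0.00826446 + 0.00826446 + 0.00826446 + 0.00826446 + 0.00826446 + 0.00826446 + 0.13223140 = 0.19008264.
So 1/D = 5.260870, i.e. 5.2609 to 4 decimal places.

5.2609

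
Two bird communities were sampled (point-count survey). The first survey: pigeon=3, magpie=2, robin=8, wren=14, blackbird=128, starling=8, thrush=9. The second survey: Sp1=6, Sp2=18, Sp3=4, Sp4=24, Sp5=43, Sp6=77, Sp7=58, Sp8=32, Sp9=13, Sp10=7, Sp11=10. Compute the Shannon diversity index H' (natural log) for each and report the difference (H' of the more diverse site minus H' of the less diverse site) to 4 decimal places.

1.0700

The first survey: N=172, proportions 0.017442, 0.011628, 0.046512, 0.081395, 0.744186, 0.046512, 0.052326, giving H' = 0.986245 (working shown to 6 dp, full precision carried).
The second survey: N=292, proportions 0.020548, 0.061644, 0.013699, 0.082192, 0.14726, 0.263699, 0.19863, 0.109589, 0.044521, 0.023973, 0.034247, giving H' = 2.056202.
Difference = |0.986245 − 2.056202| = 1.069957, i.e. 1.0700 to 4 decimal places.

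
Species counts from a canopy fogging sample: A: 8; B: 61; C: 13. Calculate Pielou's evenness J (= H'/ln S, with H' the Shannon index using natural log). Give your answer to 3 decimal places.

0.673

Total N = 8+61+13 = 82, so the proportions are 0.09756, 0.7439, 0.15854 (working shown to 5 dp, full precision carried).
H' = −Σ pᵢ ln pᵢ = −((-0.22705) + (-0.22008) + (-0.29199)) = 0.73912.
With S = 3 species, ln S = 1.09861, so J = 0.73912/1.09861 = 0.67278, i.e. 0.673 to 3 decimal places.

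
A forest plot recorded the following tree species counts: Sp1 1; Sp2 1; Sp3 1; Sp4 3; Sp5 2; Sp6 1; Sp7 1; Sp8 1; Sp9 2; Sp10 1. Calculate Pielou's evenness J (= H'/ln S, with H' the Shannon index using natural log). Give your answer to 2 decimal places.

Total N = 1+1+1+3+2+1+1+1+2+1 = 14, so the proportions are 0.0714, 0.0714, 0.0714, 0.2143, 0.1429, 0.0714, 0.0714, 0.0714, 0.1429, 0.0714 (working shown to 4 dp, full precision carried).
H' = −Σ pᵢ ln pᵢ = −((-0.1885) + (-0.1885) + (-0.1885) + (-0.3301) + (-0.2780) + (-0.1885) + (-0.1885) + (-0.1885) + (-0.2780) + (-0.1885)) = 2.2056.
With S = 10 species, ln S = 2.3026, so J = 2.2056/2.3026 = 0.9579, i.e. 0.96 to 2 decimal places.

0.96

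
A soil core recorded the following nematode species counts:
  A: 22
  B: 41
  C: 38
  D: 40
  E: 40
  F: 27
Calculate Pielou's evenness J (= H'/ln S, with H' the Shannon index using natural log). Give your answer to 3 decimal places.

Total N = 22+41+38+40+40+27 = 208, so the proportions are 0.10577, 0.19712, 0.18269, 0.19231, 0.19231, 0.12981 (working shown to 5 dp, full precision carried).
H' = −Σ pᵢ ln pᵢ = −((-0.23761) + (-0.32011) + (-0.31057) + (-0.31705) + (-0.31705) + (-0.26503)) = 1.76741.
With S = 6 species, ln S = 1.79176, so J = 1.76741/1.79176 = 0.98641, i.e. 0.986 to 3 decimal places.

0.986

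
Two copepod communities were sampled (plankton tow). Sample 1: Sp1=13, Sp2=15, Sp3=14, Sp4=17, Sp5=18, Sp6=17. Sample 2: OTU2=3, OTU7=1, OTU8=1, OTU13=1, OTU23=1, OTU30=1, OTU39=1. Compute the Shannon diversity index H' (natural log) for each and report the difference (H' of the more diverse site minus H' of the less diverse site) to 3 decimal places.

Sample 1: N=94, proportions 0.1383, 0.15957, 0.14894, 0.18085, 0.19149, 0.18085, giving H' = 1.78513 (working shown to 5 dp, full precision carried).
Sample 2: N=9, proportions 0.33333, 0.11111, 0.11111, 0.11111, 0.11111, 0.11111, 0.11111, giving H' = 1.83102.
Difference = |1.78513 − 1.83102| = 0.04589, i.e. 0.046 to 3 decimal places.

0.046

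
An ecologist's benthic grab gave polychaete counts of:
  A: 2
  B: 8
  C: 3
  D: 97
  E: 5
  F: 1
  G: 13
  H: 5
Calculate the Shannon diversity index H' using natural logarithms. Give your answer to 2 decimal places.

Total N = 2+8+3+97+5+1+13+5 = 134, so the proportions are 0.0149, 0.0597, 0.0224, 0.7239, 0.0373, 0.0075, 0.097, 0.0373 (working shown to 4 dp, full precision carried).
Each pᵢ ln pᵢ term: 0.0149×(-4.2047)=-0.0628, 0.0597×(-2.8184)=-0.1683, 0.0224×(-3.7992)=-0.0851, 0.7239×(-0.3231)=-0.2339, 0.0373×(-3.2884)=-0.1227, 0.0075×(-4.8978)=-0.0366, 0.097×(-2.3329)=-0.2263, 0.0373×(-3.2884)=-0.1227.
Sum = -1.0583, so H' = 1.06.

1.06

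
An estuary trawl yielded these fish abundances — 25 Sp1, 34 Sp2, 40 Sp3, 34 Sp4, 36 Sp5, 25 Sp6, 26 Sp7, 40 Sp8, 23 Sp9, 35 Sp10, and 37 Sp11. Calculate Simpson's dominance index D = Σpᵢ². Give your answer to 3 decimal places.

Total N = 25+34+40+34+36+25+26+40+23+35+37 = 355, so the proportions are 0.07042, 0.09577, 0.11268, 0.09577, 0.10141, 0.07042, 0.07324, 0.11268, 0.06479, 0.09859, 0.10423 (working shown to 5 dp, full precision carried).
D = 0.07042² + 0.09577² + 0.11268² + 0.09577² + 0.10141² + 0.07042² + 0.07324² + 0.11268² + 0.06479² + 0.09859² + 0.10423² = 0.00496 + 0.00917 + 0.01270 + 0.00917 + 0.01028 + 0.00496 + 0.00536 + 0.01270 + 0.00420 + 0.00972 + 0.01086 = 0.09408.
To 3 decimal places, D = 0.094.

0.094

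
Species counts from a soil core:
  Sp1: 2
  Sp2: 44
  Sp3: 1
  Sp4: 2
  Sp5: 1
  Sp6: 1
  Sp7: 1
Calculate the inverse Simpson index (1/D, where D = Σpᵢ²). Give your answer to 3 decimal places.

Total N = 2+44+1+2+1+1+1 = 52, so the proportions are 0.038462, 0.846154, 0.019231, 0.038462, 0.019231, 0.019231, 0.019231 (working shown to 6 dp, full precision carried).
D = 0.038462² + 0.846154² + 0.019231² + 0.038462² + 0.019231² + 0.019231² + 0.019231² = 0.001479 + 0.715976 + 0.000370 + 0.001479 + 0.000370 + 0.000370 + 0.000370 = 0.720414.
So 1/D = 1.38809, i.e. 1.388 to 3 decimal places.

1.388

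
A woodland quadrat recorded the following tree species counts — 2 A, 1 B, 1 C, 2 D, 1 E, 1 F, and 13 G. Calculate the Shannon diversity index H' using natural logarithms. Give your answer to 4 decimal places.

1.3247

Total N = 2+1+1+2+1+1+13 = 21, so the proportions are 0.095238, 0.047619, 0.047619, 0.095238, 0.047619, 0.047619, 0.619048 (working shown to 6 dp, full precision carried).
Each pᵢ ln pᵢ term: 0.095238×(-2.351375)=-0.223941, 0.047619×(-3.044522)=-0.144977, 0.047619×(-3.044522)=-0.144977, 0.095238×(-2.351375)=-0.223941, 0.047619×(-3.044522)=-0.144977, 0.047619×(-3.044522)=-0.144977, 0.619048×(-0.479573)=-0.296879.
Sum = -1.324669, so H' = 1.3247.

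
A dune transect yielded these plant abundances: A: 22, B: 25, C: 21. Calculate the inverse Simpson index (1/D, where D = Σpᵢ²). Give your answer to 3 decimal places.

2.983

Total N = 22+25+21 = 68, so the proportions are 0.323529, 0.367647, 0.308824 (working shown to 6 dp, full precision carried).
D = 0.323529² + 0.367647² + 0.308824² = 0.104671 + 0.135164 + 0.095372 = 0.335208.
So 1/D = 2.98323, i.e. 2.983 to 3 decimal places.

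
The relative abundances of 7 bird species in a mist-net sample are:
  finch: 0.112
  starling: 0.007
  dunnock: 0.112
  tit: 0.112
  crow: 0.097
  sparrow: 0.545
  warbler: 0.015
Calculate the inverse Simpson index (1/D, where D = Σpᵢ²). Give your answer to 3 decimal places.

D = 0.112² + 0.007² + 0.112² + 0.112² + 0.097² + 0.545² + 0.015² = 0.012544 + 0.000049 + 0.012544 + 0.012544 + 0.009409 + 0.297025 + 0.000225 = 0.344340 (working shown to 6 dp, full precision carried).
So 1/D = 2.90411, i.e. 2.904 to 3 decimal places.

2.904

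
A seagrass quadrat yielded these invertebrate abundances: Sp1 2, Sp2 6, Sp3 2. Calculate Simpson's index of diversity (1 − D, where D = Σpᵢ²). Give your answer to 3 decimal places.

Total N = 2+6+2 = 10, so the proportions are 0.2, 0.6, 0.2 (working shown to 5 dp, full precision carried).
D = 0.2² + 0.6² + 0.2² = 0.04000 + 0.36000 + 0.04000 = 0.44000.
So 1 − D = 0.56000, i.e. 0.560 to 3 decimal places.

0.560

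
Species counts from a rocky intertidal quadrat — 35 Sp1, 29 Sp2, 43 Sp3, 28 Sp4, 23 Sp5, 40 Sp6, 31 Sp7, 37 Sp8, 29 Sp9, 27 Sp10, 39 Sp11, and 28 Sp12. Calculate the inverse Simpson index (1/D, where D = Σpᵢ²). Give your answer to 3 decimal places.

11.611

Total N = 35+29+43+28+23+40+31+37+29+27+39+28 = 389, so the proportions are 0.08997429, 0.07455013, 0.11053985, 0.07197943, 0.05912596, 0.10282776, 0.07969152, 0.09511568, 0.07455013, 0.06940874, 0.10025707, 0.07197943 (working shown to 8 dp, full precision carried).
D = 0.08997429² + 0.07455013² + 0.11053985² + 0.07197943² + 0.05912596² + 0.10282776² + 0.07969152² + 0.09511568² + 0.07455013² + 0.06940874² + 0.10025707² + 0.07197943² = 0.00809537 + 0.00555772 + 0.01221906 + 0.00518104 + 0.00349588 + 0.01057355 + 0.00635074 + 0.00904699 + 0.00555772 + 0.00481757 + 0.01005148 + 0.00518104 = 0.08612816.
So 1/D = 11.61060, i.e. 11.611 to 3 decimal places.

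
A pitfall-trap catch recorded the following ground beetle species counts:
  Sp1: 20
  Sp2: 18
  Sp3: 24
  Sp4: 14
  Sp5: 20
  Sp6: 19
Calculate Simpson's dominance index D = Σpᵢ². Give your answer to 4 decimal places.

0.1707

Total N = 20+18+24+14+20+19 = 115, so the proportions are 0.173913, 0.156522, 0.208696, 0.121739, 0.173913, 0.165217 (working shown to 6 dp, full precision carried).
D = 0.173913² + 0.156522² + 0.208696² + 0.121739² + 0.173913² + 0.165217² = 0.030246 + 0.024499 + 0.043554 + 0.014820 + 0.030246 + 0.027297 = 0.170662.
To 4 decimal places, D = 0.1707.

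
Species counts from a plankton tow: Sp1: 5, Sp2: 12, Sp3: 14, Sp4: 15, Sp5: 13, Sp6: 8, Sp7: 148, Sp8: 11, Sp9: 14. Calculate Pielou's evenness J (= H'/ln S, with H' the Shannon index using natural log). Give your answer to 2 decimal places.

0.66

Total N = 5+12+14+15+13+8+148+11+14 = 240, so the proportions are 0.0208, 0.05, 0.0583, 0.0625, 0.0542, 0.0333, 0.6167, 0.0458, 0.0583 (working shown to 4 dp, full precision carried).
H' = −Σ pᵢ ln pᵢ = −((-0.0807) + (-0.1498) + (-0.1658) + (-0.1733) + (-0.1579) + (-0.1134) + (-0.2981) + (-0.1413) + (-0.1658)) = 1.4460.
With S = 9 species, ln S = 2.1972, so J = 1.4460/2.1972 = 0.6581, i.e. 0.66 to 2 decimal places.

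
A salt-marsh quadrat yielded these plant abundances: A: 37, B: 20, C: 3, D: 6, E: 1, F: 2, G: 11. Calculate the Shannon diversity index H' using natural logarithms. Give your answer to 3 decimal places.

1.440

Total N = 37+20+3+6+1+2+11 = 80, so the proportions are 0.4625, 0.25, 0.0375, 0.075, 0.0125, 0.025, 0.1375 (working shown to 5 dp, full precision carried).
Each pᵢ ln pᵢ term: 0.4625×(-0.77111)=-0.35664, 0.25×(-1.38629)=-0.34657, 0.0375×(-3.28341)=-0.12313, 0.075×(-2.59027)=-0.19427, 0.0125×(-4.38203)=-0.05478, 0.025×(-3.68888)=-0.09222, 0.1375×(-1.98413)=-0.27282.
Sum = -1.44042, so H' = 1.440.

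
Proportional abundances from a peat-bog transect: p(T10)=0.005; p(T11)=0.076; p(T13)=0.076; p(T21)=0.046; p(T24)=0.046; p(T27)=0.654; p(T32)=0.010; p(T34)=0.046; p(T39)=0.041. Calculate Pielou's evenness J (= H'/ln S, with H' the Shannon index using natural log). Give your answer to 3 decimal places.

H' = −Σ pᵢ ln pᵢ = −((-0.02649) + (-0.19585) + (-0.19585) + (-0.14164) + (-0.14164) + (-0.27772) + (-0.04605) + (-0.14164) + (-0.13096)) = 1.29785 (working shown to 5 dp, full precision carried).
With S = 9 species, ln S = 2.19722, so J = 1.29785/2.19722 = 0.59068, i.e. 0.591 to 3 decimal places.

0.591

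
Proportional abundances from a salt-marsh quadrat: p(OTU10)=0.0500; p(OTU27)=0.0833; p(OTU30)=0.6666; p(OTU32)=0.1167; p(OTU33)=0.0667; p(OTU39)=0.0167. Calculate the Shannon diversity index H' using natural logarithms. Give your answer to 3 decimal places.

1.127

Each pᵢ ln pᵢ term (working shown to 5 dp, full precision carried): 0.05×(-2.99573)=-0.14979, 0.0833×(-2.48531)=-0.20703, 0.6666×(-0.40557)=-0.27035, 0.1167×(-2.14815)=-0.25069, 0.0667×(-2.70755)=-0.18059, 0.0167×(-4.09235)=-0.06834.
Sum = -1.12679, so H' = 1.127.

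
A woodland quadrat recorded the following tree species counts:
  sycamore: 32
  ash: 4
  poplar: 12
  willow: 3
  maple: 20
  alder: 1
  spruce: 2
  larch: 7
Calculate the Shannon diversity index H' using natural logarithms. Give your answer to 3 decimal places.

1.623

Total N = 32+4+12+3+20+1+2+7 = 81, so the proportions are 0.39506, 0.04938, 0.14815, 0.03704, 0.24691, 0.01235, 0.02469, 0.08642 (working shown to 5 dp, full precision carried).
Each pᵢ ln pᵢ term: 0.39506×(-0.92871)=-0.36690, 0.04938×(-3.00815)=-0.14855, 0.14815×(-1.90954)=-0.28290, 0.03704×(-3.29584)=-0.12207, 0.24691×(-1.39872)=-0.34536, 0.01235×(-4.39445)=-0.05425, 0.02469×(-3.70130)=-0.09139, 0.08642×(-2.44854)=-0.21160.
Sum = -1.62302, so H' = 1.623.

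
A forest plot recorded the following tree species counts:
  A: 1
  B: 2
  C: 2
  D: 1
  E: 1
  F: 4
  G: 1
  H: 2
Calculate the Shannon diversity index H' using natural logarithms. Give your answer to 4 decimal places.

Total N = 1+2+2+1+1+4+1+2 = 14, so the proportions are 0.071429, 0.142857, 0.142857, 0.071429, 0.071429, 0.285714, 0.071429, 0.142857 (working shown to 6 dp, full precision carried).
Each pᵢ ln pᵢ term: 0.071429×(-2.639057)=-0.188504, 0.142857×(-1.945910)=-0.277987, 0.142857×(-1.945910)=-0.277987, 0.071429×(-2.639057)=-0.188504, 0.071429×(-2.639057)=-0.188504, 0.285714×(-1.252763)=-0.357932, 0.071429×(-2.639057)=-0.188504, 0.142857×(-1.945910)=-0.277987.
Sum = -1.945910, so H' = 1.9459.

1.9459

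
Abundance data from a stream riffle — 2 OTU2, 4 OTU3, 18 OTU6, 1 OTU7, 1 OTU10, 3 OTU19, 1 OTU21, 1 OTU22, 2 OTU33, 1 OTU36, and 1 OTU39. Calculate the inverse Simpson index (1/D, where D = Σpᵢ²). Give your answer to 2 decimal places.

Total N = 2+4+18+1+1+3+1+1+2+1+1 = 35, so the proportions are 0.057143, 0.114286, 0.514286, 0.028571, 0.028571, 0.085714, 0.028571, 0.028571, 0.057143, 0.028571, 0.028571 (working shown to 6 dp, full precision carried).
D = 0.057143² + 0.114286² + 0.514286² + 0.028571² + 0.028571² + 0.085714² + 0.028571² + 0.028571² + 0.057143² + 0.028571² + 0.028571² = 0.003265 + 0.013061 + 0.264490 + 0.000816 + 0.000816 + 0.007347 + 0.000816 + 0.000816 + 0.003265 + 0.000816 + 0.000816 = 0.296327.
So 1/D = 3.3747, i.e. 3.37 to 2 decimal places.

3.37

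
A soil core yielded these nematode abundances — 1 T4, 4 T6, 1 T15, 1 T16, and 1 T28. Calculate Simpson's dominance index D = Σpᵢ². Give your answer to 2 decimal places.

0.31

Total N = 1+4+1+1+1 = 8, so the proportions are 0.125, 0.5, 0.125, 0.125, 0.125 (working shown to 4 dp, full precision carried).
D = 0.125² + 0.5² + 0.125² + 0.125² + 0.125² = 0.0156 + 0.2500 + 0.0156 + 0.0156 + 0.0156 = 0.3125.
To 2 decimal places, D = 0.31.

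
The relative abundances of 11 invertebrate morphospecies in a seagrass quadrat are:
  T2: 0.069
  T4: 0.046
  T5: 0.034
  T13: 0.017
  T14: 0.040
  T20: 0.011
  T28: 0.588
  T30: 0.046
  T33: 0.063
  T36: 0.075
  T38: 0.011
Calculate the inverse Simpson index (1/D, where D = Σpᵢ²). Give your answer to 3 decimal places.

2.720

D = 0.069² + 0.046² + 0.034² + 0.017² + 0.04² + 0.011² + 0.588² + 0.046² + 0.063² + 0.075² + 0.011² = 0.004761 + 0.002116 + 0.001156 + 0.000289 + 0.001600 + 0.000121 + 0.345744 + 0.002116 + 0.003969 + 0.005625 + 0.000121 = 0.367618 (working shown to 6 dp, full precision carried).
So 1/D = 2.72022, i.e. 2.720 to 3 decimal places.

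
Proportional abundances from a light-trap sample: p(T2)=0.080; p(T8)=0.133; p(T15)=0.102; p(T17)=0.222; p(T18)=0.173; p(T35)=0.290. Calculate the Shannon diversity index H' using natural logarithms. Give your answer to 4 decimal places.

1.6999

Each pᵢ ln pᵢ term (working shown to 6 dp, full precision carried): 0.08×(-2.525729)=-0.202058, 0.133×(-2.017406)=-0.268315, 0.102×(-2.282782)=-0.232844, 0.222×(-1.505078)=-0.334127, 0.173×(-1.754464)=-0.303522, 0.29×(-1.237874)=-0.358984.
Sum = -1.699850, so H' = 1.6999.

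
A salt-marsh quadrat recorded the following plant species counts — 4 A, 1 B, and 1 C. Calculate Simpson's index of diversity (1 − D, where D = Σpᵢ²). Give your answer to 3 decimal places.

Total N = 4+1+1 = 6, so the proportions are 0.66667, 0.16667, 0.16667 (working shown to 5 dp, full precision carried).
D = 0.66667² + 0.16667² + 0.16667² = 0.44444 + 0.02778 + 0.02778 = 0.50000.
So 1 − D = 0.50000, i.e. 0.500 to 3 decimal places.

0.500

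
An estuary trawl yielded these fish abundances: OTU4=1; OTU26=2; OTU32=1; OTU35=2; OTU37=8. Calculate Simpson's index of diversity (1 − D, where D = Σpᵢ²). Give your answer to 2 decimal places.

Total N = 1+2+1+2+8 = 14, so the proportions are 0.0714, 0.1429, 0.0714, 0.1429, 0.5714 (working shown to 4 dp, full precision carried).
D = 0.0714² + 0.1429² + 0.0714² + 0.1429² + 0.5714² = 0.0051 + 0.0204 + 0.0051 + 0.0204 + 0.3265 = 0.3776.
So 1 − D = 0.6224, i.e. 0.62 to 2 decimal places.

0.62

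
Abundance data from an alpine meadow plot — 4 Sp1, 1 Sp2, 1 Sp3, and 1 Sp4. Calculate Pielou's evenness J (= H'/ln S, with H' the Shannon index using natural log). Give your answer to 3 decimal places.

0.832

Total N = 4+1+1+1 = 7, so the proportions are 0.57143, 0.14286, 0.14286, 0.14286 (working shown to 5 dp, full precision carried).
H' = −Σ pᵢ ln pᵢ = −((-0.31978) + (-0.27799) + (-0.27799) + (-0.27799)) = 1.15374.
With S = 4 species, ln S = 1.38629, so J = 1.15374/1.38629 = 0.83225, i.e. 0.832 to 3 decimal places.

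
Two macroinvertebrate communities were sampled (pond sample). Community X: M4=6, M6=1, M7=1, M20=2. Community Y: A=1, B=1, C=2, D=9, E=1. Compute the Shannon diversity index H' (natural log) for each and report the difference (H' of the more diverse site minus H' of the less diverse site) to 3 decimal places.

0.039

Community X: N=10, proportions 0.6, 0.1, 0.1, 0.2, giving H' = 1.08890 (working shown to 5 dp, full precision carried).
Community Y: N=14, proportions 0.07143, 0.07143, 0.14286, 0.64286, 0.07143, giving H' = 1.12753.
Difference = |1.08890 − 1.12753| = 0.03863, i.e. 0.039 to 3 decimal places.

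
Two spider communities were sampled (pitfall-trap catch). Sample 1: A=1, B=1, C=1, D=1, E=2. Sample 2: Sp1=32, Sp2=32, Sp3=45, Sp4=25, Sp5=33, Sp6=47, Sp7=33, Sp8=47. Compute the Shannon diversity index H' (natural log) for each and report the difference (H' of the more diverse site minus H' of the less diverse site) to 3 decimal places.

Sample 1: N=6, proportions 0.16667, 0.16667, 0.16667, 0.16667, 0.33333, giving H' = 1.56071 (working shown to 5 dp, full precision carried).
Sample 2: N=294, proportions 0.10884, 0.10884, 0.15306, 0.08503, 0.11224, 0.15986, 0.11224, 0.15986, giving H' = 2.05684.
Difference = |1.56071 − 2.05684| = 0.49613, i.e. 0.496 to 3 decimal places.

0.496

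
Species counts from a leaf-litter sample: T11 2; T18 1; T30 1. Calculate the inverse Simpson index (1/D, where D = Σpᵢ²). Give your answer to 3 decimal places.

Total N = 2+1+1 = 4, so the proportions are 0.5, 0.25, 0.25 (working shown to 6 dp, full precision carried).
D = 0.5² + 0.25² + 0.25² = 0.250000 + 0.062500 + 0.062500 = 0.375000.
So 1/D = 2.66667, i.e. 2.667 to 3 decimal places.

2.667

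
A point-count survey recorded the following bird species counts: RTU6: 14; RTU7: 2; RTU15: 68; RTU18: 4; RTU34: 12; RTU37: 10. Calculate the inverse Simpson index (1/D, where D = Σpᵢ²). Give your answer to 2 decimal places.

2.38

Total N = 14+2+68+4+12+10 = 110, so the proportions are 0.12727, 0.01818, 0.61818, 0.03636, 0.10909, 0.09091 (working shown to 5 dp, full precision carried).
D = 0.12727² + 0.01818² + 0.61818² + 0.03636² + 0.10909² + 0.09091² = 0.01620 + 0.00033 + 0.38215 + 0.00132 + 0.01190 + 0.00826 = 0.42017.
So 1/D = 2.3800, i.e. 2.38 to 2 decimal places.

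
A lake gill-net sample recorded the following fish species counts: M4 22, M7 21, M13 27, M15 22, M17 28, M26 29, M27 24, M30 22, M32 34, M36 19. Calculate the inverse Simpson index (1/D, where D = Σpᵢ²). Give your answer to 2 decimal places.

9.70

Total N = 22+21+27+22+28+29+24+22+34+19 = 248, so the proportions are 0.08871, 0.084677, 0.108871, 0.08871, 0.112903, 0.116935, 0.096774, 0.08871, 0.137097, 0.076613 (working shown to 6 dp, full precision carried).
D = 0.08871² + 0.084677² + 0.108871² + 0.08871² + 0.112903² + 0.116935² + 0.096774² + 0.08871² + 0.137097² + 0.076613² = 0.007869 + 0.007170 + 0.011853 + 0.007869 + 0.012747 + 0.013674 + 0.009365 + 0.007869 + 0.018796 + 0.005870 = 0.103083.
So 1/D = 9.7009, i.e. 9.70 to 2 decimal places.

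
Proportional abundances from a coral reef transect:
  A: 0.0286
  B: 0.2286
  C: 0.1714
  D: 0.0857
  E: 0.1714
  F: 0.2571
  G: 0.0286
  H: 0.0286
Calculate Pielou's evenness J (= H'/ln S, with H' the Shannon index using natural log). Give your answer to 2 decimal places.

H' = −Σ pᵢ ln pᵢ = −((-0.1017) + (-0.3374) + (-0.3023) + (-0.2106) + (-0.3023) + (-0.3492) + (-0.1017) + (-0.1017)) = 1.8067 (working shown to 4 dp, full precision carried).
With S = 8 species, ln S = 2.0794, so J = 1.8067/2.0794 = 0.8688, i.e. 0.87 to 2 decimal places.

0.87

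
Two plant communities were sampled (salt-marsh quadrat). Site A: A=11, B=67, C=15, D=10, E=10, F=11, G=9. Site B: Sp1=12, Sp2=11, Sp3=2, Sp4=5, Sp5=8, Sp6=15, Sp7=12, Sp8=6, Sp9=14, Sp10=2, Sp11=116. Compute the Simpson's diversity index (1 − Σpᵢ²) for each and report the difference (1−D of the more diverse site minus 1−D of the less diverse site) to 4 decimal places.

0.0538

Site A: N=133, proportions 0.0827068, 0.5037594, 0.112782, 0.075188, 0.075188, 0.0827068, 0.0676692, giving 1−D = 0.7039403 (working shown to 7 dp, full precision carried).
Site B: N=203, proportions 0.0591133, 0.0541872, 0.0098522, 0.0246305, 0.0394089, 0.0738916, 0.0591133, 0.0295567, 0.0689655, 0.0098522, 0.5714286, giving 1−D = 0.6501007.
Difference = |0.7039403 − 0.6501007| = 0.0538396, i.e. 0.0538 to 4 decimal places.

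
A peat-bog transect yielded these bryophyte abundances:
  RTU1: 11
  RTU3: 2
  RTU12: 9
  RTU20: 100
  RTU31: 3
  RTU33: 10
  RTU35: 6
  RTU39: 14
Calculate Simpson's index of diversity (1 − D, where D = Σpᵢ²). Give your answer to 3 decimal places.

Total N = 11+2+9+100+3+10+6+14 = 155, so the proportions are 0.07097, 0.0129, 0.05806, 0.64516, 0.01935, 0.06452, 0.03871, 0.09032 (working shown to 5 dp, full precision carried).
D = 0.07097² + 0.0129² + 0.05806² + 0.64516² + 0.01935² + 0.06452² + 0.03871² + 0.09032² = 0.00504 + 0.00017 + 0.00337 + 0.41623 + 0.00037 + 0.00416 + 0.00150 + 0.00816 = 0.43900.
So 1 − D = 0.56100, i.e. 0.561 to 3 decimal places.

0.561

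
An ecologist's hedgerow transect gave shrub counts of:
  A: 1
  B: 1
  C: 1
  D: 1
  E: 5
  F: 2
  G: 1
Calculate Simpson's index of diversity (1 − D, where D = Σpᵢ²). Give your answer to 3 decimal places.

0.764

Total N = 1+1+1+1+5+2+1 = 12, so the proportions are 0.08333, 0.08333, 0.08333, 0.08333, 0.41667, 0.16667, 0.08333 (working shown to 5 dp, full precision carried).
D = 0.08333² + 0.08333² + 0.08333² + 0.08333² + 0.41667² + 0.16667² + 0.08333² = 0.00694 + 0.00694 + 0.00694 + 0.00694 + 0.17361 + 0.02778 + 0.00694 = 0.23611.
So 1 − D = 0.76389, i.e. 0.764 to 3 decimal places.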